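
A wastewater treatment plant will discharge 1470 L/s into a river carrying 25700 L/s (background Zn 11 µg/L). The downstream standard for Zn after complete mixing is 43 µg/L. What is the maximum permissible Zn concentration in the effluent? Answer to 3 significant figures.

602 µg/L

At the limit, (Qr·Cr + Qe·Cₑ)/(Qr + Qe) = 43:
Cₑ = (27170·43 − 25700·11.00) / 1470 = 602.5 µg/L.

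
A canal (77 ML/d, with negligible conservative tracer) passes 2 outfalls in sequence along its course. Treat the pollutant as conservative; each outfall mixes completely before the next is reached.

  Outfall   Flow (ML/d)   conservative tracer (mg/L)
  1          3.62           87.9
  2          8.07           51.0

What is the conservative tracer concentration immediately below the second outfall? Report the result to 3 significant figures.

8.23 mg/L

Below outfall 1: Q → 80.62 ML/d, C = (77.00·0 + 3.620·87.90)/80.62 = 3.947 mg/L.
Below outfall 2: Q → 88.69 ML/d, C = (80.62·3.947 + 8.070·51.00)/88.69 = 8.228 mg/L.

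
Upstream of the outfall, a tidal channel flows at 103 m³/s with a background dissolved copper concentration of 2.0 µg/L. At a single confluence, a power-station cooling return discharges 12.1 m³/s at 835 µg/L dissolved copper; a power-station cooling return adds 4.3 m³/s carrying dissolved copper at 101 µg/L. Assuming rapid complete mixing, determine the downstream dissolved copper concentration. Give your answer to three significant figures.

Mixed concentration C = ΣQC/ΣQ = (103.0·2.000 + 12.10·835.0 + 4.300·101.0) / 119.4 = 10740/119.4 = 89.98 µg/L.

90.0 µg/L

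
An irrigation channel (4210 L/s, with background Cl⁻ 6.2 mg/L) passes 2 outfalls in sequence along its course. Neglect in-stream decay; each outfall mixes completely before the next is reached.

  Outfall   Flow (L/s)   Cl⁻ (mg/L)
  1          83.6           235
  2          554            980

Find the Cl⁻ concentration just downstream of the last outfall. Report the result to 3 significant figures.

Outfall 1: combined Q = 4294 L/s; C = (4210·6.200 + 83.60·235.0)/4294 = 10.65 mg/L.
Outfall 2: combined Q = 4848 L/s; C = (4294·10.65 + 554.0·980.0)/4848 = 121.4 mg/L.

121 mg/L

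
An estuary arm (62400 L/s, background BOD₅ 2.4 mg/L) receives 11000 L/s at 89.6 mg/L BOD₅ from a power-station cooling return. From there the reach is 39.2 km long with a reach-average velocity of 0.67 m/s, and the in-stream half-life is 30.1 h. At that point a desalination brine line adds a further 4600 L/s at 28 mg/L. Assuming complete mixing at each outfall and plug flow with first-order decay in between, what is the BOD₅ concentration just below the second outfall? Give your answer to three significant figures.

11.7 mg/L

Mixed concentration C = ΣQC/ΣQ = (62400·2.400 + 11000·89.60) / 73400 = 1135000/73400 = 15.47 mg/L; combined flow 73400 L/s.
Travel time t = 39.2·1000 / 0.67 = 58510 s = 16.25 h.
Half-life 30.1 h → k = ln 2 / 30.1 = 0.02303 h⁻¹ = 0.5527 d⁻¹.
First-order decay: C = 15.47·exp(−k·t) = 15.47·0.6878 = 10.64 mg/L.
Second outfall: C = (73400·10.64 + 4600·28.00)/78000 = 11.66 mg/L.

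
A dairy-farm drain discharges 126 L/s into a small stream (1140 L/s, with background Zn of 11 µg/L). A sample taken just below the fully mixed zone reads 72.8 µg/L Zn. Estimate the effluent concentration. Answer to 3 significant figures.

632 µg/L

Mass balance: 1140·11.00 + 126.0·Cₑ = 1266·72.80
→ Cₑ = (1266·72.80 − 1140·11.00) / 126.0 = 631.9 µg/L.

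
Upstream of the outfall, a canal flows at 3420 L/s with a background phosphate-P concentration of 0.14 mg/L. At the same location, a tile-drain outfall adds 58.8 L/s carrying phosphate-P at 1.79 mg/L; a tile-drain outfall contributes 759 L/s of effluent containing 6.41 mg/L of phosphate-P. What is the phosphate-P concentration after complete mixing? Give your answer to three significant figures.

1.29 mg/L

Flow-weighted average: C = (3420·0.1400 + 58.80·1.790 + 759.0·6.410) / 4238 = 5449/4238 = 1.286 mg/L.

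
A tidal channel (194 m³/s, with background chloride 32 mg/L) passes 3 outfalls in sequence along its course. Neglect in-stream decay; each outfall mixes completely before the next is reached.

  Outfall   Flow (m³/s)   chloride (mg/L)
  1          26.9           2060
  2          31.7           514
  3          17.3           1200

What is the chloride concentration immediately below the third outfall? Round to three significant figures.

366 mg/L

Outfall 1: combined Q = 220.9 m³/s; C = (194.0·32.00 + 26.90·2060)/220.9 = 279.0 mg/L.
Outfall 2: combined Q = 252.6 m³/s; C = (220.9·279.0 + 31.70·514.0)/252.6 = 308.5 mg/L.
Outfall 3: combined Q = 269.9 m³/s; C = (252.6·308.5 + 17.30·1200)/269.9 = 365.6 mg/L.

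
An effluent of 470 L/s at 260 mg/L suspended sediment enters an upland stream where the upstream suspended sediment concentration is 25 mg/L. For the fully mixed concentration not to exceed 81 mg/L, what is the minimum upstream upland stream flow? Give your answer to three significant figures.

1500 L/s

Set C_mix = 81: (Q·25.00 + 470.0·260.0) / (Q + 470.0) = 81
→ Q = 470.0·(260.0 − 81)/(81 − 25.00) = 1502 L/s.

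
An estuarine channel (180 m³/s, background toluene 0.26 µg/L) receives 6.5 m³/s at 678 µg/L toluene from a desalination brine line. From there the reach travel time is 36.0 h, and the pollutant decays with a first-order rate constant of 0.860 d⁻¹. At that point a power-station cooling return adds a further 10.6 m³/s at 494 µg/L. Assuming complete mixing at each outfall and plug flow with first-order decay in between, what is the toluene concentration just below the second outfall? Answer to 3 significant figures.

Mass balance: C = (180.0·0.2600 + 6.500·678.0) / 186.5 = 4454/186.5 = 23.88 µg/L; combined flow 186.5 m³/s.
Decay over the reach: 23.88·exp(−kt) = 23.88·0.2753 = 6.574 µg/L.
Second outfall: C = (186.5·6.574 + 10.60·494.0)/197.1 = 32.79 µg/L.

32.8 µg/L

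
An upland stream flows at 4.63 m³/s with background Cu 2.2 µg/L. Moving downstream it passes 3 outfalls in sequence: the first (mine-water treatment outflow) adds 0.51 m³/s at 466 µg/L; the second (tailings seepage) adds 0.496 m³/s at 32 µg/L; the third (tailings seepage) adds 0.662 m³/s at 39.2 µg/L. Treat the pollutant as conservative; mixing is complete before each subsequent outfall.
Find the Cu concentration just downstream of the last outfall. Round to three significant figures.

After outfall 1: Q = 4.630 + 0.5100 = 5.140 m³/s; C = (4.630·2.200 + 0.5100·466.0)/5.140 = 48.22 µg/L.
After outfall 2: Q = 5.140 + 0.4960 = 5.636 m³/s; C = (5.140·48.22 + 0.4960·32.00)/5.636 = 46.79 µg/L.
After outfall 3: Q = 5.636 + 0.6620 = 6.298 m³/s; C = (5.636·46.79 + 0.6620·39.20)/6.298 = 45.99 µg/L.

46.0 µg/L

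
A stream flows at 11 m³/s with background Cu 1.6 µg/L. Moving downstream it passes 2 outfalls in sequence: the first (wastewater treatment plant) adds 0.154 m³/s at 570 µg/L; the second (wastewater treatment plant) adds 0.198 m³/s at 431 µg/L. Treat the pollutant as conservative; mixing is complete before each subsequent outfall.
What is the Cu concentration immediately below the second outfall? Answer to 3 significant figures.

Outfall 1: combined Q = 11.15 m³/s; C = (11.00·1.600 + 0.1540·570.0)/11.15 = 9.448 µg/L.
Outfall 2: combined Q = 11.35 m³/s; C = (11.15·9.448 + 0.1980·431.0)/11.35 = 16.80 µg/L.

16.8 µg/L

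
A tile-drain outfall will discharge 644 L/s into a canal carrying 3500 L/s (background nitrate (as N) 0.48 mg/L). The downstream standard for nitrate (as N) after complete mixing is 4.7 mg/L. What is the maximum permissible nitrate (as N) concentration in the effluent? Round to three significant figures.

27.6 mg/L

At the limit, (Qr·Cr + Qe·Cₑ)/(Qr + Qe) = 4.7:
Cₑ = (4144·4.7 − 3500·0.4800) / 644.0 = 27.63 mg/L.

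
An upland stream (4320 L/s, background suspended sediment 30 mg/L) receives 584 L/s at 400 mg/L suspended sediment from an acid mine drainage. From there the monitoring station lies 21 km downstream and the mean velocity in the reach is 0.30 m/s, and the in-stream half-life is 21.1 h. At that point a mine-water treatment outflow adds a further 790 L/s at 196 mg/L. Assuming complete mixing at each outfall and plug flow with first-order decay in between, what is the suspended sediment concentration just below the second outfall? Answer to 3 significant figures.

Mixed concentration C = ΣQC/ΣQ = (4320·30.00 + 584.0·400.0) / 4904 = 363200/4904 = 74.06 mg/L; combined flow 4904 L/s.
Travel time t = 21·1000 / 0.30 = 70000 s = 19.44 h.
Half-life 21.1 h → k = ln 2 / 21.1 = 0.03285 h⁻¹ = 0.7884 d⁻¹.
First-order decay: C = 74.06·exp(−k·t) = 74.06·0.5279 = 39.10 mg/L.
Second outfall: C = (4904·39.10 + 790.0·196.0)/5694 = 60.87 mg/L.

60.9 mg/L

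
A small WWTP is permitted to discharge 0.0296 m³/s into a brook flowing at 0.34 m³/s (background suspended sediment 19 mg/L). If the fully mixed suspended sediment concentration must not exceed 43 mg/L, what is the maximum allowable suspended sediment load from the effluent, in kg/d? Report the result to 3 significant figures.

Mass balance at the limit: 0.3400·19.00 + 0.02960·Cₑ = 0.3696·43 → Cₑ = 318.7 mg/L.
Load = 0.02960 m³/s × 318.7 g/m³ × 86 400 s/d = 815.0 kg/d.

815 kg/d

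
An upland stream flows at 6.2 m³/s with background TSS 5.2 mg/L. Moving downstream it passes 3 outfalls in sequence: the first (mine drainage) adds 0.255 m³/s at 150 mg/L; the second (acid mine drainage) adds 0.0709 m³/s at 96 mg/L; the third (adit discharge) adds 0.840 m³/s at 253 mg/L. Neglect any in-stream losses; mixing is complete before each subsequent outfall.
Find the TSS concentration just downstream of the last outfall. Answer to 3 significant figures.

Outfall 1: combined Q = 6.455 m³/s; C = (6.200·5.200 + 0.2550·150.0)/6.455 = 10.92 mg/L.
Outfall 2: combined Q = 6.526 m³/s; C = (6.455·10.92 + 0.07090·96.00)/6.526 = 11.84 mg/L.
Outfall 3: combined Q = 7.366 m³/s; C = (6.526·11.84 + 0.8400·253.0)/7.366 = 39.35 mg/L.

39.3 mg/L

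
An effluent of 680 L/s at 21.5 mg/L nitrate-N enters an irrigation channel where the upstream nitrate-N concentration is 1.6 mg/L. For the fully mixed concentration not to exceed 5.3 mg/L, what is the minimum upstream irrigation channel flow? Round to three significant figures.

2980 L/s

Set C_mix = 5.3: (Q·1.600 + 680.0·21.50) / (Q + 680.0) = 5.3
→ Q = 680.0·(21.50 − 5.3)/(5.3 − 1.600) = 2977 L/s.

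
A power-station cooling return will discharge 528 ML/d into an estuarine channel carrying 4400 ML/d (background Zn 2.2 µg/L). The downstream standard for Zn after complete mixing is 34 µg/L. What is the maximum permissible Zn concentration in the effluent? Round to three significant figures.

299 µg/L

At the limit, (Qr·Cr + Qe·Cₑ)/(Qr + Qe) = 34:
Cₑ = (4928·34 − 4400·2.200) / 528.0 = 299.0 µg/L.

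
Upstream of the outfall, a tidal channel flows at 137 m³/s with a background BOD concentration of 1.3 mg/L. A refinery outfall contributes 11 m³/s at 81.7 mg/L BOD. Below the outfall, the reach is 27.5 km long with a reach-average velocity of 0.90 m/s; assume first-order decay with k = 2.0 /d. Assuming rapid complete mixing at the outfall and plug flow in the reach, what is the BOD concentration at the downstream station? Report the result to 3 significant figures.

3.59 mg/L

After mixing, C = (137.0·1.300 + 11.00·81.70) / 148.0 = 1077/148.0 = 7.276 mg/L.
Travel time t = 27.5·1000 / 0.90 = 30560 s = 8.488 h.
First-order decay: C = 7.276·exp(−k·t) = 7.276·0.4930 = 3.587 mg/L.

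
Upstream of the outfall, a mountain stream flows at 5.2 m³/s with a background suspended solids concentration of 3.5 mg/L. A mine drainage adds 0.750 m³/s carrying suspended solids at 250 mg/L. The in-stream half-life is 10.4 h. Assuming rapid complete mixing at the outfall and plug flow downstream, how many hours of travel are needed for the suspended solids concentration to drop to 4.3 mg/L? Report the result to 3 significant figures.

31.3 h

After mixing, C = (5.200·3.500 + 0.7500·250.0) / 5.950 = 205.7/5.950 = 34.57 mg/L.
Half-life 10.4 h → k = ln 2 / 10.4 = 0.06665 h⁻¹ = 1.600 d⁻¹.
34.57·exp(−k·t) = 4.3 → t = ln(34.57/4.3)/k = 112600 s = 31.27 h.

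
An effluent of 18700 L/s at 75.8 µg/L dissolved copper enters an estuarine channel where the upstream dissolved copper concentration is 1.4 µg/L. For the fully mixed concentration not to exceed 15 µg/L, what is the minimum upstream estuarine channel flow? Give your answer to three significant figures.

Set C_mix = 15: (Q·1.400 + 18700·75.80) / (Q + 18700) = 15
→ Q = 18700·(75.80 − 15)/(15 − 1.400) = 83600 L/s.

83600 L/s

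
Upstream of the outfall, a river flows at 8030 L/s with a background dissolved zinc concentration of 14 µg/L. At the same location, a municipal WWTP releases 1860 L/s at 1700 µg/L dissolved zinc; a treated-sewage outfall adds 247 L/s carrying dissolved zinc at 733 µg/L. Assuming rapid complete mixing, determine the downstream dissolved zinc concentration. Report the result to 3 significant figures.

341 µg/L

Mixed concentration C = ΣQC/ΣQ = (8030·14.00 + 1860·1700 + 247.0·733.0) / 10140 = 3455000/10140 = 340.9 µg/L.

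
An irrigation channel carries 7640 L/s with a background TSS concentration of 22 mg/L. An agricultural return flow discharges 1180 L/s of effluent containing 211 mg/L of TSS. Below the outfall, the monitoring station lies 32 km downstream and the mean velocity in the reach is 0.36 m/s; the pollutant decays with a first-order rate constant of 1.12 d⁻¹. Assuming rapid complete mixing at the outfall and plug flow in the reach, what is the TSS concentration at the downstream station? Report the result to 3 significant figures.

Mixed concentration C = ΣQC/ΣQ = (7640·22.00 + 1180·211.0) / 8820 = 417100/8820 = 47.29 mg/L.
Travel time t = 32·1000 / 0.36 = 88890 s = 24.69 h.
Applying C = C₀e^(−kt): 47.29 × 0.3159 = 14.94 mg/L.

14.9 mg/L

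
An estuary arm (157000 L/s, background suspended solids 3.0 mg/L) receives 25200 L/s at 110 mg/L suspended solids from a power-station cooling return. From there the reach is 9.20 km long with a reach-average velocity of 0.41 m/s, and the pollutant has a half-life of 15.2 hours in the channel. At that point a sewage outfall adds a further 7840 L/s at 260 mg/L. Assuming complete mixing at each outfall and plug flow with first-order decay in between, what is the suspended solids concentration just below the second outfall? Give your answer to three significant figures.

23.6 mg/L

Flow-weighted average: C = (157000·3.000 + 25200·110.0) / 182200 = 3243000/182200 = 17.80 mg/L; combined flow 182200 L/s.
Travel time t = 9.20·1000 / 0.41 = 22440 s = 6.233 h.
Half-life 15.2 h → k = ln 2 / 15.2 = 0.04560 h⁻¹ = 1.094 d⁻¹.
After decay, C = 17.80 × e^(−kt) = 17.80 × 0.7526 = 13.40 mg/L.
Second outfall: C = (182200·13.40 + 7840·260.0)/190000 = 23.57 mg/L.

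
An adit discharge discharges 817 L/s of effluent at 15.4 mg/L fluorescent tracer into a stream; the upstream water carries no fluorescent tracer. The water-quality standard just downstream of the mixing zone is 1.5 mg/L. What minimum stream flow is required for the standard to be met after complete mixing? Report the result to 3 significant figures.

7570 L/s

Set C_mix = 1.5: (Q·0 + 817.0·15.40) / (Q + 817.0) = 1.5
→ Q = 817.0·(15.40 − 1.5)/(1.5 − 0) = 7571 L/s.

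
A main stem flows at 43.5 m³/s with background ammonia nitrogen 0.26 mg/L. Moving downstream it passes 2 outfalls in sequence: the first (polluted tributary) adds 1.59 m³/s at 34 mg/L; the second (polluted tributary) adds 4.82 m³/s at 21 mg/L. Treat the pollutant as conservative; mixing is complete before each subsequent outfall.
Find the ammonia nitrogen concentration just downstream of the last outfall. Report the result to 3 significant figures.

3.34 mg/L

After outfall 1: Q = 43.50 + 1.590 = 45.09 m³/s; C = (43.50·0.2600 + 1.590·34.00)/45.09 = 1.450 mg/L.
After outfall 2: Q = 45.09 + 4.820 = 49.91 m³/s; C = (45.09·1.450 + 4.820·21.00)/49.91 = 3.338 mg/L.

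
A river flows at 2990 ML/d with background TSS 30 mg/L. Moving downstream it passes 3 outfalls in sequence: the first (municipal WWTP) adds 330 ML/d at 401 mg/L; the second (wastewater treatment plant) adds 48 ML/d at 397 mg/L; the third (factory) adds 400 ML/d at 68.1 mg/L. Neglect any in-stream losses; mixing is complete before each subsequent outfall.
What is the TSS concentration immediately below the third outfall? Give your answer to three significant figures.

71.2 mg/L

Outfall 1: combined Q = 3320 ML/d; C = (2990·30.00 + 330.0·401.0)/3320 = 66.88 mg/L.
Outfall 2: combined Q = 3368 ML/d; C = (3320·66.88 + 48.00·397.0)/3368 = 71.58 mg/L.
Outfall 3: combined Q = 3768 ML/d; C = (3368·71.58 + 400.0·68.10)/3768 = 71.21 mg/L.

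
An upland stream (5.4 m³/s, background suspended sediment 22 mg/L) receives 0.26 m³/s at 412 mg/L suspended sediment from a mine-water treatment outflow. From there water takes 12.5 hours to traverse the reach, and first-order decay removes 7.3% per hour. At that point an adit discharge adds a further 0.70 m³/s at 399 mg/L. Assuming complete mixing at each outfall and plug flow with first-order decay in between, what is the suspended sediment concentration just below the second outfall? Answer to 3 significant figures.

57.7 mg/L

Mass balance: C = (5.400·22.00 + 0.2600·412.0) / 5.660 = 225.9/5.660 = 39.92 mg/L; combined flow 5.660 m³/s.
7.3%/h lost → k = −ln(1 − 0.073) = 0.07580 h⁻¹.
After decay, C = 39.92 × e^(−kt) = 39.92 × 0.3877 = 15.48 mg/L.
Second outfall: C = (5.660·15.48 + 0.7000·399.0)/6.360 = 57.69 mg/L.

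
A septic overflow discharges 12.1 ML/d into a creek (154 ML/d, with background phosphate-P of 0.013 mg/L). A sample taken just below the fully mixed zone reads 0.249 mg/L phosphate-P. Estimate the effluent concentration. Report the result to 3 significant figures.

3.25 mg/L

Mass balance: 154.0·0.01300 + 12.10·Cₑ = 166.1·0.2490
→ Cₑ = (166.1·0.2490 − 154.0·0.01300) / 12.10 = 3.253 mg/L.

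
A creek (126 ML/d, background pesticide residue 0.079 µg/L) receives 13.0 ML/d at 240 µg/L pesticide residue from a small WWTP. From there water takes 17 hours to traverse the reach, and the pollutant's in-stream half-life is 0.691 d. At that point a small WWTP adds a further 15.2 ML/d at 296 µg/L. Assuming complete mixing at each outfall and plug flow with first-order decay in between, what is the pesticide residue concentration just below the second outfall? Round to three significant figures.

39.2 µg/L

Mixed concentration C = ΣQC/ΣQ = (126.0·0.07900 + 13.00·240.0) / 139.0 = 3130/139.0 = 22.52 µg/L; combined flow 139.0 ML/d.
Half-life 0.691 d → k = ln 2 / 0.691 = 1.003 d⁻¹.
Applying C = C₀e^(−kt): 22.52 × 0.4914 = 11.06 µg/L.
At the second outfall, C = (139.0·11.06 + 15.20·296.0) / (139.0 + 15.20) = 39.15 µg/L.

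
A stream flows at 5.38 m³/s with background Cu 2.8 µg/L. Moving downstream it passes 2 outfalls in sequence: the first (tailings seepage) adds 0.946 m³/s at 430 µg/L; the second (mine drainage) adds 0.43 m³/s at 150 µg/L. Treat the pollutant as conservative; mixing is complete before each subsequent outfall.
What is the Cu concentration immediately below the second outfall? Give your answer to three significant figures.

Below outfall 1: Q → 6.326 m³/s, C = (5.380·2.800 + 0.9460·430.0)/6.326 = 66.68 µg/L.
Below outfall 2: Q → 6.756 m³/s, C = (6.326·66.68 + 0.4300·150.0)/6.756 = 71.99 µg/L.

72.0 µg/L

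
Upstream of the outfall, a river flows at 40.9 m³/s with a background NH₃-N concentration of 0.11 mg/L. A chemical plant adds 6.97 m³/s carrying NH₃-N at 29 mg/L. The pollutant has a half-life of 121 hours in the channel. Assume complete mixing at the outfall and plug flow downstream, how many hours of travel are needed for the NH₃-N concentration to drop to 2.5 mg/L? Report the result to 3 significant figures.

95.3 h

Mixed concentration C = ΣQC/ΣQ = (40.90·0.1100 + 6.970·29.00) / 47.87 = 206.6/47.87 = 4.316 mg/L.
Half-life 121 h → k = ln 2 / 121 = 0.005728 h⁻¹ = 0.1375 d⁻¹.
4.316·exp(−k·t) = 2.5 → t = ln(4.316/2.5)/k = 343200 s = 95.34 h.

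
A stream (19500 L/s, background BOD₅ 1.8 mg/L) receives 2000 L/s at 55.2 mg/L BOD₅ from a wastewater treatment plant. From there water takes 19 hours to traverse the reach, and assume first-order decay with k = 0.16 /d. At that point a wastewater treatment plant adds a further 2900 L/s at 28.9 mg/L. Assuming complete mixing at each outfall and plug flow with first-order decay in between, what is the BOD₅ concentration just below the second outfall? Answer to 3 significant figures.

After mixing, C = (19500·1.800 + 2000·55.20) / 21500 = 145500/21500 = 6.767 mg/L; combined flow 21500 L/s.
First-order decay: C = 6.767·exp(−k·t) = 6.767·0.8810 = 5.962 mg/L.
At the second outfall, C = (21500·5.962 + 2900·28.90) / (21500 + 2900) = 8.689 mg/L.

8.69 mg/L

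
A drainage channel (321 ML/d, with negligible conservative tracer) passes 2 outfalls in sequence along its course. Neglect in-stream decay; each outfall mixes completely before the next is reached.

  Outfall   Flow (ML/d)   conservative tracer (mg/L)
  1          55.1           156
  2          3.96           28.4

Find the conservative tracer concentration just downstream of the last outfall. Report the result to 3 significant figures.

After outfall 1: Q = 321.0 + 55.10 = 376.1 ML/d; C = (321.0·0 + 55.10·156.0)/376.1 = 22.85 mg/L.
After outfall 2: Q = 376.1 + 3.960 = 380.1 ML/d; C = (376.1·22.85 + 3.960·28.40)/380.1 = 22.91 mg/L.

22.9 mg/L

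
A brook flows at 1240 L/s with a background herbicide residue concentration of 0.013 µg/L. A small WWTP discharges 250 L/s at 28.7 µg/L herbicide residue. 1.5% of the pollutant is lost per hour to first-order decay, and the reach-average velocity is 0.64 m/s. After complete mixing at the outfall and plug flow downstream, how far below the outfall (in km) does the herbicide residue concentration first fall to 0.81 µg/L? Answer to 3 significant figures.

Flow-weighted average: C = (1240·0.01300 + 250.0·28.70) / 1490 = 7191/1490 = 4.826 µg/L.
1.5%/h lost → k = −ln(1 − 0.015) = 0.01511 h⁻¹.
Set 4.826·exp(−k·t) = 0.81 → t = ln(4.826/0.81)/k = 425100 s = 118.1 h.
Distance = v·t = 0.64·425100 = 272100 m = 272.1 km.

272 km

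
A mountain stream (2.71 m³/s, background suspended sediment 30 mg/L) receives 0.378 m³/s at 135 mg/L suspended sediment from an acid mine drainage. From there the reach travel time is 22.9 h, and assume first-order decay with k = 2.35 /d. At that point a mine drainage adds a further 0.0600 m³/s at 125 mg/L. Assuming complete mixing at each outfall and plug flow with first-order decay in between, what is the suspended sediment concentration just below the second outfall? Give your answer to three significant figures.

Flow-weighted average: C = (2.710·30.00 + 0.3780·135.0) / 3.088 = 132.3/3.088 = 42.85 mg/L; combined flow 3.088 m³/s.
After decay, C = 42.85 × e^(−kt) = 42.85 × 0.1062 = 4.552 mg/L.
Second outfall: C = (3.088·4.552 + 0.06000·125.0)/3.148 = 6.847 mg/L.

6.85 mg/L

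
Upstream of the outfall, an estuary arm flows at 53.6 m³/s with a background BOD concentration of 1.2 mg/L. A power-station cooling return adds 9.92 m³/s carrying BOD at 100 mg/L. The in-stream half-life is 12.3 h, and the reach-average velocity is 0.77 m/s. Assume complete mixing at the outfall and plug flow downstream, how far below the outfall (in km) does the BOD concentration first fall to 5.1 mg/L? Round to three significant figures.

Flow-weighted average: C = (53.60·1.200 + 9.920·100.0) / 63.52 = 1056/63.52 = 16.63 mg/L.
Half-life 12.3 h → k = ln 2 / 12.3 = 0.05635 h⁻¹ = 1.352 d⁻¹.
Set 16.63·exp(−k·t) = 5.1 → t = ln(16.63/5.1)/k = 75510 s = 20.97 h.
Distance = v·t = 0.77·75510 = 58140 m = 58.14 km.

58.1 km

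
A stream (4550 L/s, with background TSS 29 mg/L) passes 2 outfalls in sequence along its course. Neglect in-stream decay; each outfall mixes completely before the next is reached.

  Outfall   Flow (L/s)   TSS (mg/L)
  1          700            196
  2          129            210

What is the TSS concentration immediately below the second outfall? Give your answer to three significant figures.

55.1 mg/L

Outfall 1: combined Q = 5250 L/s; C = (4550·29.00 + 700.0·196.0)/5250 = 51.27 mg/L.
Outfall 2: combined Q = 5379 L/s; C = (5250·51.27 + 129.0·210.0)/5379 = 55.07 mg/L.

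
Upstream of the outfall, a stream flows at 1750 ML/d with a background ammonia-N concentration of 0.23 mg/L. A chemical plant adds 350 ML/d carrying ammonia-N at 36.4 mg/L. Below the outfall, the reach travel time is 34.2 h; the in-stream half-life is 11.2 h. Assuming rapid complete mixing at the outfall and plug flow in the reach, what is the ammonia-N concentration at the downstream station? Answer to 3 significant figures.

0.754 mg/L

Conservation of mass: C = (1750·0.2300 + 350.0·36.40) / 2100 = 13140/2100 = 6.258 mg/L.
Half-life 11.2 h → k = ln 2 / 11.2 = 0.06189 h⁻¹ = 1.485 d⁻¹.
Applying C = C₀e^(−kt): 6.258 × 0.1204 = 0.7538 mg/L.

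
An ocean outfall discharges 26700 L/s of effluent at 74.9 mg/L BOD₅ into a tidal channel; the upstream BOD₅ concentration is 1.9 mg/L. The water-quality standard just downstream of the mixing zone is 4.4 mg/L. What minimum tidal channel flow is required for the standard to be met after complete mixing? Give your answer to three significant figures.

753000 L/s

Set C_mix = 4.4: (Q·1.900 + 26700·74.90) / (Q + 26700) = 4.4
→ Q = 26700·(74.90 − 4.4)/(4.4 − 1.900) = 752900 L/s.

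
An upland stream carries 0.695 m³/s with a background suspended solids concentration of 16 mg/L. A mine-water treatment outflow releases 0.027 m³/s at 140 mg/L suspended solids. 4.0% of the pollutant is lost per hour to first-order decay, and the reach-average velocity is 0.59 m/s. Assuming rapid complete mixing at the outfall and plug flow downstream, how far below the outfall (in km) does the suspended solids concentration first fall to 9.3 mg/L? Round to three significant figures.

Flow-weighted average: C = (0.6950·16.00 + 0.02700·140.0) / 0.7220 = 14.90/0.7220 = 20.64 mg/L.
4.0%/h lost → k = −ln(1 − 0.04) = 0.04082 h⁻¹.
Set 20.64·exp(−k·t) = 9.3 → t = ln(20.64/9.3)/k = 70290 s = 19.53 h.
Distance = v·t = 0.59·70290 = 41470 m = 41.47 km.

41.5 km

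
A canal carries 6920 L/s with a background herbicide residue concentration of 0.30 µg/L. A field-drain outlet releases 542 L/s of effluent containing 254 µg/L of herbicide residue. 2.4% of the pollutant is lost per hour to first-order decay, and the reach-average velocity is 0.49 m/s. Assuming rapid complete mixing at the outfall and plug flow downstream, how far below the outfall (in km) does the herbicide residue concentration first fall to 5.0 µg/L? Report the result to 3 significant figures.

95.9 km

Mixed concentration C = ΣQC/ΣQ = (6920·0.3000 + 542.0·254.0) / 7462 = 139700/7462 = 18.73 µg/L.
2.4%/h lost → k = −ln(1 − 0.024) = 0.02429 h⁻¹.
Set 18.73·exp(−k·t) = 5.0 → t = ln(18.73/5.0)/k = 195700 s = 54.36 h.
Distance = v·t = 0.49·195700 = 95890 m = 95.89 km.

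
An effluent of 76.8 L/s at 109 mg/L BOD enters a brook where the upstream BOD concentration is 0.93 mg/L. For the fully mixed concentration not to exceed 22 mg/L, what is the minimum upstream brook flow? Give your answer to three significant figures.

Set C_mix = 22: (Q·0.9300 + 76.80·109.0) / (Q + 76.80) = 22
→ Q = 76.80·(109.0 − 22)/(22 − 0.9300) = 317.1 L/s.

317 L/s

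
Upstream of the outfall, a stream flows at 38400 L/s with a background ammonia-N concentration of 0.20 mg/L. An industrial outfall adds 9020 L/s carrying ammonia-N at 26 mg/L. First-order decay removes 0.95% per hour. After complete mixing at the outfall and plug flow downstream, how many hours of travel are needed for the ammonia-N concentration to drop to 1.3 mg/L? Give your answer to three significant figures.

143 h

Mass balance: C = (38400·0.2000 + 9020·26.00) / 47420 = 242200/47420 = 5.108 mg/L.
0.95%/h lost → k = −ln(1 − 0.0095) = 0.009545 h⁻¹.
5.108·exp(−k·t) = 1.3 → t = ln(5.108/1.3)/k = 516100 s = 143.4 h.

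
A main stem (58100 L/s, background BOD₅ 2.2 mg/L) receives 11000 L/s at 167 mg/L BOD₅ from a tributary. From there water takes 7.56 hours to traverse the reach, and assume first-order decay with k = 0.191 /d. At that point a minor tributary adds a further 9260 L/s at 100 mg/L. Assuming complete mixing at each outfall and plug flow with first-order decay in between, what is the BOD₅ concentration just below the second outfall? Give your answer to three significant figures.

35.4 mg/L

Mass balance: C = (58100·2.200 + 11000·167.0) / 69100 = 1965000/69100 = 28.43 mg/L; combined flow 69100 L/s.
After decay, C = 28.43 × e^(−kt) = 28.43 × 0.9416 = 26.77 mg/L.
Second outfall: C = (69100·26.77 + 9260·100.0)/78360 = 35.43 mg/L.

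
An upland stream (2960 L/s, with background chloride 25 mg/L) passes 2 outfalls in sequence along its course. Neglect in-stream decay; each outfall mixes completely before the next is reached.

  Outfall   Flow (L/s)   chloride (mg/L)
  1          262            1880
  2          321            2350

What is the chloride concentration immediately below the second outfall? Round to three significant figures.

Below outfall 1: Q → 3222 L/s, C = (2960·25.00 + 262.0·1880)/3222 = 175.8 mg/L.
Below outfall 2: Q → 3543 L/s, C = (3222·175.8 + 321.0·2350)/3543 = 372.8 mg/L.

373 mg/L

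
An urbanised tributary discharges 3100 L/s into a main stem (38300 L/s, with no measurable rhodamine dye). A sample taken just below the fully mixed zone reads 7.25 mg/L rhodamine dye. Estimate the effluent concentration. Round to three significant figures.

Mass balance: 38300·0 + 3100·Cₑ = 41400·7.250
→ Cₑ = (41400·7.250 − 38300·0) / 3100 = 96.82 mg/L.

96.8 mg/L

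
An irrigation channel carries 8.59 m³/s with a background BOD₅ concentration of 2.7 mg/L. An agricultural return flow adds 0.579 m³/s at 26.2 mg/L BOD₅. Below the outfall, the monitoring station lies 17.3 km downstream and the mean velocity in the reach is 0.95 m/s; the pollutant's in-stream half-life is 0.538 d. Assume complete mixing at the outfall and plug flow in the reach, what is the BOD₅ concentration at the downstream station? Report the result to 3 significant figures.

Mixed concentration C = ΣQC/ΣQ = (8.590·2.700 + 0.5790·26.20) / 9.169 = 38.36/9.169 = 4.184 mg/L.
Travel time t = 17.3·1000 / 0.95 = 18210 s = 5.058 h.
Half-life 0.538 d → k = ln 2 / 0.538 = 1.288 d⁻¹.
After decay, C = 4.184 × e^(−kt) = 4.184 × 0.7622 = 3.189 mg/L.

3.19 mg/L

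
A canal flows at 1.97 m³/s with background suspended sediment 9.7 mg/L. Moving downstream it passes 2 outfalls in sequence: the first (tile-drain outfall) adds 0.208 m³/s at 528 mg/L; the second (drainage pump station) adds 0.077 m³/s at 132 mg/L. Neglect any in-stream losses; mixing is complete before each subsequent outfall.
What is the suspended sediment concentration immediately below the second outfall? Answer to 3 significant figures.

Below outfall 1: Q → 2.178 m³/s, C = (1.970·9.700 + 0.2080·528.0)/2.178 = 59.20 mg/L.
Below outfall 2: Q → 2.255 m³/s, C = (2.178·59.20 + 0.07700·132.0)/2.255 = 61.68 mg/L.

61.7 mg/L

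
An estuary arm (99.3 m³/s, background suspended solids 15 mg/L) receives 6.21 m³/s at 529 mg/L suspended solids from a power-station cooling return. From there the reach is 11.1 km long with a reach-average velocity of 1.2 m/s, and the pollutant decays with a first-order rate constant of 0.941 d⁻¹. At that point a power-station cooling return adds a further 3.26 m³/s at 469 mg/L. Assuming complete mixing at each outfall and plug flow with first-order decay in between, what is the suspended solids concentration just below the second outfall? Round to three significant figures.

53.7 mg/L

Mass balance: C = (99.30·15.00 + 6.210·529.0) / 105.5 = 4775/105.5 = 45.25 mg/L; combined flow 105.5 m³/s.
Travel time t = 11.1·1000 / 1.2 = 9250 s = 2.569 h.
Decay over the reach: 45.25·exp(−kt) = 45.25·0.9042 = 40.92 mg/L.
Second outfall: C = (105.5·40.92 + 3.260·469.0)/108.8 = 53.75 mg/L.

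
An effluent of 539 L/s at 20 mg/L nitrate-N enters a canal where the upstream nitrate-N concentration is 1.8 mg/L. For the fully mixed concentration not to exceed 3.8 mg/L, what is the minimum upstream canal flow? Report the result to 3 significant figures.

Set C_mix = 3.8: (Q·1.800 + 539.0·20.00) / (Q + 539.0) = 3.8
→ Q = 539.0·(20.00 − 3.8)/(3.8 − 1.800) = 4366 L/s.

4370 L/s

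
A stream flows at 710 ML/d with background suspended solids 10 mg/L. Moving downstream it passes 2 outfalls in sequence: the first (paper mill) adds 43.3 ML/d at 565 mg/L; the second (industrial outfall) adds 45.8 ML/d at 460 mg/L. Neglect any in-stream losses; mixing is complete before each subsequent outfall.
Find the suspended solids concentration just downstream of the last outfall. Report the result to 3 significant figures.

65.9 mg/L

After outfall 1: Q = 710.0 + 43.30 = 753.3 ML/d; C = (710.0·10.00 + 43.30·565.0)/753.3 = 41.90 mg/L.
After outfall 2: Q = 753.3 + 45.80 = 799.1 ML/d; C = (753.3·41.90 + 45.80·460.0)/799.1 = 65.86 mg/L.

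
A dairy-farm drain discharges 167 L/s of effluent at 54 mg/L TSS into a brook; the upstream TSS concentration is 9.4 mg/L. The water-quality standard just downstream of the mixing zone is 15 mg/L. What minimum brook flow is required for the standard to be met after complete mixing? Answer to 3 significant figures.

Set C_mix = 15: (Q·9.400 + 167.0·54.00) / (Q + 167.0) = 15
→ Q = 167.0·(54.00 − 15)/(15 − 9.400) = 1163 L/s.

1160 L/s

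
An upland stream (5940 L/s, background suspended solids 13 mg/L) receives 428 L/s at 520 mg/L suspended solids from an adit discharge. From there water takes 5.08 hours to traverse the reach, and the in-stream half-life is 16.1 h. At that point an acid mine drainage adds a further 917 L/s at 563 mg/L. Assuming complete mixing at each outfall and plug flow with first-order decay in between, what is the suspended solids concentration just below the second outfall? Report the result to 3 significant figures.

Mixed concentration C = ΣQC/ΣQ = (5940·13.00 + 428.0·520.0) / 6368 = 299800/6368 = 47.08 mg/L; combined flow 6368 L/s.
Half-life 16.1 h → k = ln 2 / 16.1 = 0.04305 h⁻¹ = 1.033 d⁻¹.
After decay, C = 47.08 × e^(−kt) = 47.08 × 0.8036 = 37.83 mg/L.
At the second outfall, C = (6368·37.83 + 917.0·563.0) / (6368 + 917.0) = 103.9 mg/L.

104 mg/L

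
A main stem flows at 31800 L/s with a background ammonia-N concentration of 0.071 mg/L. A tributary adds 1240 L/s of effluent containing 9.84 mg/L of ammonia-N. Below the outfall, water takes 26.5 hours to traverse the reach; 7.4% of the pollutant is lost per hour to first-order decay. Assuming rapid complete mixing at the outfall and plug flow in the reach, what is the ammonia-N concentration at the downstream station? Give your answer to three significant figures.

After mixing, C = (31800·0.07100 + 1240·9.840) / 33040 = 14460/33040 = 0.4376 mg/L.
7.4%/h lost → k = −ln(1 − 0.074) = 0.07688 h⁻¹.
First-order decay: C = 0.4376·exp(−k·t) = 0.4376·0.1304 = 0.05706 mg/L.

0.0571 mg/L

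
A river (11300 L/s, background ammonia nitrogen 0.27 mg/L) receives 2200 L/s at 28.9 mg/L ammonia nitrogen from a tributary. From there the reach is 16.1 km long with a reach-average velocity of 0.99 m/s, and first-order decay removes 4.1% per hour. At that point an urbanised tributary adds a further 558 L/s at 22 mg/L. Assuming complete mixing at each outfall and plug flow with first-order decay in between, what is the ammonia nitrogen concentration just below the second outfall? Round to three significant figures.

4.80 mg/L

Mass balance: C = (11300·0.2700 + 2200·28.90) / 13500 = 66630/13500 = 4.936 mg/L; combined flow 13500 L/s.
Travel time t = 16.1·1000 / 0.99 = 16260 s = 4.517 h.
4.1%/h lost → k = −ln(1 − 0.041) = 0.04186 h⁻¹.
Decay over the reach: 4.936·exp(−kt) = 4.936·0.8277 = 4.085 mg/L.
Second outfall: C = (13500·4.085 + 558.0·22.00)/14060 = 4.796 mg/L.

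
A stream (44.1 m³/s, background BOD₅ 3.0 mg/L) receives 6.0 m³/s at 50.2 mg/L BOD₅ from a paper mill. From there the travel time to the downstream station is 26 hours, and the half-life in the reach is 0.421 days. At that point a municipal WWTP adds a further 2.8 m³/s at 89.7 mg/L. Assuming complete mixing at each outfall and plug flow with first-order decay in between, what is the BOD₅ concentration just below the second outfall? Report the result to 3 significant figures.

6.12 mg/L

After mixing, C = (44.10·3.000 + 6.000·50.20) / 50.10 = 433.5/50.10 = 8.653 mg/L; combined flow 50.10 m³/s.
Half-life 0.421 d → k = ln 2 / 0.421 = 1.646 d⁻¹.
Decay over the reach: 8.653·exp(−kt) = 8.653·0.1680 = 1.454 mg/L.
Second outfall: C = (50.10·1.454 + 2.800·89.70)/52.90 = 6.125 mg/L.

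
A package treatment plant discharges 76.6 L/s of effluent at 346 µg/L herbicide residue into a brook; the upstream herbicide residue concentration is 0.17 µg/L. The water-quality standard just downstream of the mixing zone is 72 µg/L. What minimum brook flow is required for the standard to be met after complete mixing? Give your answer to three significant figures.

Set C_mix = 72: (Q·0.1700 + 76.60·346.0) / (Q + 76.60) = 72
→ Q = 76.60·(346.0 − 72)/(72 − 0.1700) = 292.2 L/s.

292 L/s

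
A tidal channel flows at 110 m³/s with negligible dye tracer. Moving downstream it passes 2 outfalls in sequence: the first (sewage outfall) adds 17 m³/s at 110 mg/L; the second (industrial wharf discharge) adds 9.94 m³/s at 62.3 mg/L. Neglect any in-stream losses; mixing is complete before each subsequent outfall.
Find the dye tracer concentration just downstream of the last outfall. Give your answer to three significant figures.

18.2 mg/L

Outfall 1: combined Q = 127.0 m³/s; C = (110.0·0 + 17.00·110.0)/127.0 = 14.72 mg/L.
Outfall 2: combined Q = 136.9 m³/s; C = (127.0·14.72 + 9.940·62.30)/136.9 = 18.18 mg/L.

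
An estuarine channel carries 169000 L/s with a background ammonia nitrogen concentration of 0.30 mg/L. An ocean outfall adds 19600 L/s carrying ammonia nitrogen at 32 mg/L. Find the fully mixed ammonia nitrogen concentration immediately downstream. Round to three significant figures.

Flow-weighted average: C = (169000·0.3000 + 19600·32.00) / 188600 = 677900/188600 = 3.594 mg/L.

3.59 mg/L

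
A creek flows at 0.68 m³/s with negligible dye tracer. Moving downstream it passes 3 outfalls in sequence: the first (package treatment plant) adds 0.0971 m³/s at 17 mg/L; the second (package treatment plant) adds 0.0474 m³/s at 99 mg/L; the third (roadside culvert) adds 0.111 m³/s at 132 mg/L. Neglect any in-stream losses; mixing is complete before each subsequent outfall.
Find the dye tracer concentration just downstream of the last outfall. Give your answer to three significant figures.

Outfall 1: combined Q = 0.7771 m³/s; C = (0.6800·0 + 0.09710·17.00)/0.7771 = 2.124 mg/L.
Outfall 2: combined Q = 0.8245 m³/s; C = (0.7771·2.124 + 0.04740·99.00)/0.8245 = 7.694 mg/L.
Outfall 3: combined Q = 0.9355 m³/s; C = (0.8245·7.694 + 0.1110·132.0)/0.9355 = 22.44 mg/L.

22.4 mg/L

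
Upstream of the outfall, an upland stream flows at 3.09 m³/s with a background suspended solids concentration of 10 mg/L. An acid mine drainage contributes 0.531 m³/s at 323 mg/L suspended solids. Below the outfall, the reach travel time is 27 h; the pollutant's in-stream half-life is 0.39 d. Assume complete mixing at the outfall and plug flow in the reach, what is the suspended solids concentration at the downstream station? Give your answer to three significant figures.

7.57 mg/L

Flow-weighted average: C = (3.090·10.00 + 0.5310·323.0) / 3.621 = 202.4/3.621 = 55.90 mg/L.
Half-life 0.39 d → k = ln 2 / 0.39 = 1.777 d⁻¹.
Decay over the reach: 55.90·exp(−kt) = 55.90·0.1354 = 7.569 mg/L.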